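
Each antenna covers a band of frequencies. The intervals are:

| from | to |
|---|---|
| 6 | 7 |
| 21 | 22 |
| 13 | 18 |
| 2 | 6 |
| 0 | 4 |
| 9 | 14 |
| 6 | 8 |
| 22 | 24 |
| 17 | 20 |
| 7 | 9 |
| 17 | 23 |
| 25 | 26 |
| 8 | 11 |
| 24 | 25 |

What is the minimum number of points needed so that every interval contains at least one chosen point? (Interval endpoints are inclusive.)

Process intervals by earliest right end; each time one isn't hit yet, stab at its right endpoint.
By right end: [0,4]  [2,6]  [6,7]  [6,8]  [7,9]  [8,11]  [9,14]  [13,18]  [17,20]  [21,22]  [17,23]  [22,24]  [24,25]  [25,26]
[0,4] uncovered → point at 4; [6,7] uncovered → point at 7; [8,11] uncovered → point at 11; [13,18] uncovered → point at 18; [21,22] uncovered → point at 22; [24,25] uncovered → point at 25.
Points: 4, 7, 11, 18, 22, 25 (6 total).

6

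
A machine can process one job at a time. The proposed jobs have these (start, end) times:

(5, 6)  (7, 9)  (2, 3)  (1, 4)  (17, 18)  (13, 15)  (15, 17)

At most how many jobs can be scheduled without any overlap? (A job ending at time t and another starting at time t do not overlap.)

6

Order by finish time; keep every interval that doesn't clash with the previous kept one.
By end time: (2,3), (1,4), (5,6), (7,9), (13,15), (15,17), (17,18).
Pick (2,3); next start ≥ 3 → (5,6); next start ≥ 6 → (7,9); next start ≥ 9 → (13,15); next start ≥ 15 → (15,17); next start ≥ 17 → (17,18).
Selected 6 jobs.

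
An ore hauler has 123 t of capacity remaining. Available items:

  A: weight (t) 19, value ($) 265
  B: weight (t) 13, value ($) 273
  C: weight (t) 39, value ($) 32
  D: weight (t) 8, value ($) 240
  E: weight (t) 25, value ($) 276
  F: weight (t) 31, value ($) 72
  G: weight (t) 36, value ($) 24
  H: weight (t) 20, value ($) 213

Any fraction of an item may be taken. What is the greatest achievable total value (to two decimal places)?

Greedy by value/weight ratio, highest first.
Ratios (sorted): D 30.00, B 21.00, A 13.95, E 11.04, H 10.65, F 2.32, C 0.82, G 0.67
take D (8 @ 240); take B (13 @ 273); take A (19 @ 265); take E (25 @ 276); take H (20 @ 213); take F (31 @ 72); take 7/39 of C → 5.74. Capacity used 123/123.
Total value = 1344.74

1344.74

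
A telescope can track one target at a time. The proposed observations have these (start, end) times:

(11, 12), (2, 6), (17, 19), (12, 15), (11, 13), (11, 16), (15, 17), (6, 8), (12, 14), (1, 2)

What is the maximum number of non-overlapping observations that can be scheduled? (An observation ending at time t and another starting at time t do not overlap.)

7

Sorted by end: (1,2)  (2,6)  (6,8)  (11,12)  (11,13)  (12,14)  (12,15)  (11,16)  (15,17)  (17,19)
take (1,2); take (2,6); take (6,8); take (11,12); take (12,14); skip (12,15); skip (11,16); take (15,17); take (17,19).
Selected 7 observations.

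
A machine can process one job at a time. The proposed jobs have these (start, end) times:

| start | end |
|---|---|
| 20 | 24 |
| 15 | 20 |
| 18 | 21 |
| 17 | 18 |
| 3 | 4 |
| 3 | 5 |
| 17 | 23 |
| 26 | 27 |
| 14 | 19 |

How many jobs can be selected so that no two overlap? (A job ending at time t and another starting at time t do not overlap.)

Sorted by end: (3,4)  (3,5)  (17,18)  (14,19)  (15,20)  (18,21)  (17,23)  (20,24)  (26,27)
take (3,4); take (17,18); skip (14,19); take (18,21); take (26,27).
Selected 4 jobs.

4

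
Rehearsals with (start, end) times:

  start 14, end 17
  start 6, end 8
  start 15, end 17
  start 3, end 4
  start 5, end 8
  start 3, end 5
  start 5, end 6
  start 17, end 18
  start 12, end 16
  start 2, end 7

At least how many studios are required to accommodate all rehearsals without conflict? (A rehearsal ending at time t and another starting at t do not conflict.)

Count concurrent intervals with a sweep; the peak is the room count.
Events (time:±→running): 2:+→1 3:+→2 3:+→3 … peak 3.

3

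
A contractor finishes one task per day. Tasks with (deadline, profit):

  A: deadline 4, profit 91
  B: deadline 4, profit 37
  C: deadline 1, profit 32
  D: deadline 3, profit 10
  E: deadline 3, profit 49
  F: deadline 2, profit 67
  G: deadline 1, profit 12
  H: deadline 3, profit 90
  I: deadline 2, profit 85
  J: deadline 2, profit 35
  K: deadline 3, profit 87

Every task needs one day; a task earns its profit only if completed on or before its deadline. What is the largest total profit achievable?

353

Sort by profit descending; place each in the latest free slot ≤ its deadline.
Profit order: A=91 H=90 K=87 I=85 F=67 E=49 B=37 J=35 C=32 G=12 D=10
Assign: A→slot 4, H→slot 3, K→slot 2, I→slot 1, F skipped, E skipped, B skipped, J skipped, C skipped, G skipped, D skipped.
Slots: [1:I] [2:K] [3:H] [4:A]
Profit = 85 + 87 + 90 + 91 = 353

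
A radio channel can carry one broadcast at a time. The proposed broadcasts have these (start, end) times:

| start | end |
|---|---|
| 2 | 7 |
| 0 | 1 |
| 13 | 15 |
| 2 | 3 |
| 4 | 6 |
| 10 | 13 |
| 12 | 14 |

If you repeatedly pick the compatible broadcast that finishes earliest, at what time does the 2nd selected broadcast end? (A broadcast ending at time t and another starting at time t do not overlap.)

Sort by end time and greedily take each interval whose start is ≥ the last chosen end.
Sorted by end: (0,1)  (2,3)  (4,6)  (2,7)  (10,13)  (12,14)  (13,15)
take (0,1); take (2,3); take (4,6); skip (2,7); take (10,13); skip (12,14); take (13,15).
Selected: (0,1) (2,3) (4,6) (10,13) (13,15)

3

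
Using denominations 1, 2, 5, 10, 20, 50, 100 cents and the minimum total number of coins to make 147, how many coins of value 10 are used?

0

147 = 1×100 + 2×20 + 1×5 + 1×2
Count of 10: 0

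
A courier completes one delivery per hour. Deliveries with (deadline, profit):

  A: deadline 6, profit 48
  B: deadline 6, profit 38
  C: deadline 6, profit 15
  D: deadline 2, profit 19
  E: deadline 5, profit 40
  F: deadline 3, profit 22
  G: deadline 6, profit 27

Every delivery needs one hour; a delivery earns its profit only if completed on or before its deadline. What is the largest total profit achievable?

By profit: A(d6,48), E(d5,40), B(d6,38), G(d6,27), F(d3,22), D(d2,19), C(d6,15)
A→slot 6; E→slot 5; B→slot 4; G→slot 3; F→slot 2; D→slot 1; C skipped.
Profit = 19 + 22 + 27 + 38 + 40 + 48 = 194

194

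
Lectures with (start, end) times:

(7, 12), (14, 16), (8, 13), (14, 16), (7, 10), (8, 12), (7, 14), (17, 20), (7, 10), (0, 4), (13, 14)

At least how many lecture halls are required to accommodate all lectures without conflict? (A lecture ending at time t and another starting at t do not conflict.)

The answer is the maximum number of intervals overlapping at any instant.
Events (time:±→running): 0:+→1 4:-→0 7:+→1 7:+→2 7:+→3 7:+→4 8:+→5 8:+→6 … peak 6.

6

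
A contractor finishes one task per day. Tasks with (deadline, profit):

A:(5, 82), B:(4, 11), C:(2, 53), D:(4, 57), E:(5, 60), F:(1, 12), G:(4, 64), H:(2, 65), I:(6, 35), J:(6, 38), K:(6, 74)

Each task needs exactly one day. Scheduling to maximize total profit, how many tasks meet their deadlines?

Sort by profit descending; place each in the latest free slot ≤ its deadline.
By profit: A(d5,82), K(d6,74), H(d2,65), G(d4,64), E(d5,60), D(d4,57), C(d2,53), J(d6,38), I(d6,35), F(d1,12), B(d4,11)
A→slot 5; K→slot 6; H→slot 2; G→slot 4; E→slot 3; D→slot 1; C skipped; J skipped; I skipped; F skipped; B skipped.
6 of 11 scheduled.

6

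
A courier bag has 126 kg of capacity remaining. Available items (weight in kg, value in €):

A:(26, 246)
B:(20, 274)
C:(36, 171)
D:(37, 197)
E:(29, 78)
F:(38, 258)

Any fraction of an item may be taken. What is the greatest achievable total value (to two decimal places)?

Greedy by value/weight ratio, highest first.
Order: B (274/20=13.70) > A (246/26=9.46) > F (258/38=6.79) > D (197/37=5.32) > C (171/36=4.75) > E (78/29=2.69)
Fill: take B (20 @ 274) → take A (26 @ 246) → take F (38 @ 258) → take D (37 @ 197) → take 5/36 of C → 23.75; 126/126 used.
Total value = 998.75

998.75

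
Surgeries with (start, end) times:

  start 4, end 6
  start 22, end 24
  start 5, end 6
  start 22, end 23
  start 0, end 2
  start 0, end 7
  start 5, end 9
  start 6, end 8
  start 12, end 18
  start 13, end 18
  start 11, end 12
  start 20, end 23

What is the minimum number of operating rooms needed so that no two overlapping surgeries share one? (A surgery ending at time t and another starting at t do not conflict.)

starts: [0, 0, 4, 5, 5, 6, 11, 12, 13, 20, 22, 22]
ends:   [2, 6, 6, 7, 8, 9, 12, 18, 18, 23, 23, 24]
s0→1 s0→2 e2→1 s4→2 s5→3 s5→4  — peak 4.

4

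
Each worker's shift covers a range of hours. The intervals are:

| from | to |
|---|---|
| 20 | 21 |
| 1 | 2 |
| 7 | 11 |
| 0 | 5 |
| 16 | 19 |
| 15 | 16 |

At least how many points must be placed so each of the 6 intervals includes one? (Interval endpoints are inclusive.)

Process intervals by earliest right end; each time one isn't hit yet, stab at its right endpoint.
By right end: [1,2]  [0,5]  [7,11]  [15,16]  [16,19]  [20,21]
[1,2] uncovered → point at 2; [7,11] uncovered → point at 11; [15,16] uncovered → point at 16; [20,21] uncovered → point at 21.
Points: 2, 11, 16, 21 (4 total).

4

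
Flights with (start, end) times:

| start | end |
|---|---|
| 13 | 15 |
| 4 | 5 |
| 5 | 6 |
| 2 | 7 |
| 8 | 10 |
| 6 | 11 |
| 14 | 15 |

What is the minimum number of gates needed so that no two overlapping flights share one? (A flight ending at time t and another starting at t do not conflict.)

Events (time:±→running): 2:+→1 4:+→2 … peak 2.

2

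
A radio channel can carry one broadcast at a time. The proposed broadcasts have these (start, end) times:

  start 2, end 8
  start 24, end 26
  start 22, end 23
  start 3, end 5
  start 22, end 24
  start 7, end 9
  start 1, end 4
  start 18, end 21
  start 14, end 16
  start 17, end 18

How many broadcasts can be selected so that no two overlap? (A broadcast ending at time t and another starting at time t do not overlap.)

Sort by end time and greedily take each interval whose start is ≥ the last chosen end.
Sorted by end: (1,4)  (3,5)  (2,8)  (7,9)  (14,16)  (17,18)  (18,21)  (22,23)  (22,24)  (24,26)
take (1,4); take (7,9); take (14,16); take (17,18); take (18,21); take (22,23); skip (22,24); take (24,26).
Selected 7 broadcasts.

7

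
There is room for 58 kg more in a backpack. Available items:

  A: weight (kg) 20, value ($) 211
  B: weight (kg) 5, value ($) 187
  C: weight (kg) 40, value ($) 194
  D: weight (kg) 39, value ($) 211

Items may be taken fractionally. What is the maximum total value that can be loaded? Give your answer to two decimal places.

576.54

Order: B (187/5=37.40) > A (211/20=10.55) > D (211/39=5.41) > C (194/40=4.85)
Fill: take B (5 @ 187) → take A (20 @ 211) → take 33/39 of D → 178.54; 58/58 used.
Total value = 576.54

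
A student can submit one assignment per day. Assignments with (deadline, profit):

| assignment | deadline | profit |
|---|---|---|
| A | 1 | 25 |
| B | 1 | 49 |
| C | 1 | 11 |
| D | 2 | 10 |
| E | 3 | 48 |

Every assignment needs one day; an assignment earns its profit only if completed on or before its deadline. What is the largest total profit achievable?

Sort by profit descending; place each in the latest free slot ≤ its deadline.
By profit: B(d1,49), E(d3,48), A(d1,25), C(d1,11), D(d2,10)
B→slot 1; E→slot 3; A skipped; C skipped; D→slot 2.
Profit = 49 + 10 + 48 = 107

107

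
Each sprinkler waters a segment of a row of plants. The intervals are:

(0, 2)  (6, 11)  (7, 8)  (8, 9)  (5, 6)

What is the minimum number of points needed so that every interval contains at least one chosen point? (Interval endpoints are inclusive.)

3

Process intervals by earliest right end; each time one isn't hit yet, stab at its right endpoint.
By right end: [0,2]  [5,6]  [7,8]  [8,9]  [6,11]
[0,2] uncovered → point at 2; [5,6] uncovered → point at 6; [7,8] uncovered → point at 8.
Points: 2, 6, 8 (3 total).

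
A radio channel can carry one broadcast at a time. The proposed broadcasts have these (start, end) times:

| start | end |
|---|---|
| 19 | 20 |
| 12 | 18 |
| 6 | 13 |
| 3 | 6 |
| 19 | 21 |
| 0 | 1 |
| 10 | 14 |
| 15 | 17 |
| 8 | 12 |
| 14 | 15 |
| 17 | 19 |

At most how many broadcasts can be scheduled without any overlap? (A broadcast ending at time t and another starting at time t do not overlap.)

Greedy by earliest finish: after sorting by end time, pick each interval compatible with the last pick.
By end time: (0,1), (3,6), (8,12), (6,13), (10,14), (14,15), (15,17), (12,18), (17,19), (19,20), (19,21).
Pick (0,1); next start ≥ 1 → (3,6); next start ≥ 6 → (8,12); next start ≥ 12 → (14,15); next start ≥ 15 → (15,17); next start ≥ 17 → (17,19); next start ≥ 19 → (19,20).
Selected 7 broadcasts.

7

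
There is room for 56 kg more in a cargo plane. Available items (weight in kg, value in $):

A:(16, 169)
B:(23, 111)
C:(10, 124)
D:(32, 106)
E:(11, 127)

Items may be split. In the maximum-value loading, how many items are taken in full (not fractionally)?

3

Ratios (sorted): C 12.40, E 11.55, A 10.56, B 4.83, D 3.31
take C (10 @ 124); take E (11 @ 127); take A (16 @ 169); take 19/23 of B → 91.70. Capacity used 56/56.
3 item(s) taken whole; one partial (take 19/23 of B).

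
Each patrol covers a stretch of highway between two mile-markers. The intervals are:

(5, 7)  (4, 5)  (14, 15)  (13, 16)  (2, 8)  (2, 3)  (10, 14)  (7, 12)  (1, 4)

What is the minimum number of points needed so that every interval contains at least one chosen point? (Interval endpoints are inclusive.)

4

Sort by right endpoint; whenever an interval is uncovered, place a point at its right end.
Sorted: [2,3] [1,4] [4,5] [5,7] [2,8] [7,12] [10,14] [14,15] [13,16]
{[2,3],[1,4]} hit by 3; {[4,5],[5,7],[2,8]} hit by 5; {[7,12],[10,14]} hit by 12; {[14,15],[13,16]} hit by 15.
Points: 3, 5, 12, 15 (4 total).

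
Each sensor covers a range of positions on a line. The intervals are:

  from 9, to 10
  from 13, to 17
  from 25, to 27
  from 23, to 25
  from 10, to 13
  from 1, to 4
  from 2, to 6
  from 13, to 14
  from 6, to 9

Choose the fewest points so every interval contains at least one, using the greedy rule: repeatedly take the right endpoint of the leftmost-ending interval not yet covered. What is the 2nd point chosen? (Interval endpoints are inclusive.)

9

By right end: [1,4]  [2,6]  [6,9]  [9,10]  [10,13]  [13,14]  [13,17]  [23,25]  [25,27]
[1,4] uncovered → point at 4; [6,9] uncovered → point at 9; [10,13] uncovered → point at 13; [23,25] uncovered → point at 25.
Points: 4, 9, 13, 25 (4 total).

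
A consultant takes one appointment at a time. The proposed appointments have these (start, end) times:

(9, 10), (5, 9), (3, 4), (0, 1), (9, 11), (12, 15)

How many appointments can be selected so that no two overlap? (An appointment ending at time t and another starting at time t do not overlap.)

Sorted by end: (0,1)  (3,4)  (5,9)  (9,10)  (9,11)  (12,15)
take (0,1); take (3,4); take (5,9); take (9,10); skip (9,11); take (12,15).
Selected 5 appointments.

5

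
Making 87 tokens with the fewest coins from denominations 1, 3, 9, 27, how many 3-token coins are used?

2

87 − 3×27→6 − 2×3→0
Count of 3: 2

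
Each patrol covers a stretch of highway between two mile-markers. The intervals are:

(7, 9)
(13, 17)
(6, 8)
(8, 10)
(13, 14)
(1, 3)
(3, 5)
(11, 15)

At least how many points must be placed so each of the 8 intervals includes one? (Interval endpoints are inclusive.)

Sorted: [1,3] [3,5] [6,8] [7,9] [8,10] [13,14] [11,15] [13,17]
{[1,3],[3,5]} hit by 3; {[6,8],[7,9],[8,10]} hit by 8; {[13,14],[11,15],[13,17]} hit by 14.
Points: 3, 8, 14 (3 total).

3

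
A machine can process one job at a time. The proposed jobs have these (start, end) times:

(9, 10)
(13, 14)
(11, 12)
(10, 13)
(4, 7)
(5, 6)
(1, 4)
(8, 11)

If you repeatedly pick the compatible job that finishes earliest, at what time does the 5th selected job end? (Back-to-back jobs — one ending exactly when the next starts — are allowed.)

14

By end time: (1,4), (5,6), (4,7), (9,10), (8,11), (11,12), (10,13), (13,14).
Pick (1,4); next start ≥ 4 → (5,6); next start ≥ 6 → (9,10); next start ≥ 10 → (11,12); next start ≥ 12 → (13,14).
Selected: (1,4) (5,6) (9,10) (11,12) (13,14)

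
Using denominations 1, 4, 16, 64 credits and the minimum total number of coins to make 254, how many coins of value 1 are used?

2

Greedy: take as many of the largest coin as possible, then repeat with the remainder.
254 − 3×64→62 − 3×16→14 − 3×4→2 − 2×1→0
Count of 1: 2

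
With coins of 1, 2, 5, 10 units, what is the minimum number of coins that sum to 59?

Greedy: take as many of the largest coin as possible, then repeat with the remainder.
59 = 5×10 + 1×5 + 2×2
Total coins = 5 + 1 + 2 = 8

8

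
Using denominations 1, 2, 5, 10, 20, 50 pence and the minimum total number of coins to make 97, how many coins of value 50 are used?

Greedy: take as many of the largest coin as possible, then repeat with the remainder.
97 = 1×50 + 2×20 + 1×5 + 1×2
Count of 50: 1

1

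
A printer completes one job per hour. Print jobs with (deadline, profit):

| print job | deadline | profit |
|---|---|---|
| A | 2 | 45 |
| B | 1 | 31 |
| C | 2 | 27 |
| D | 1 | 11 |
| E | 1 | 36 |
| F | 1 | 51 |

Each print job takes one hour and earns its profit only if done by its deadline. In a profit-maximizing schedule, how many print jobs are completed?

2

Profit order: F=51 A=45 E=36 B=31 C=27 D=11
Assign: F→slot 1, A→slot 2, E skipped, B skipped, C skipped, D skipped.
Slots: [1:F] [2:A]
2 of 6 scheduled.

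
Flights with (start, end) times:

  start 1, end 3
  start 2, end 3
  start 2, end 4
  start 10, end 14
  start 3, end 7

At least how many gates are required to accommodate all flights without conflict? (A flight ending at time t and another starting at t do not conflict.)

Events (time:±→running): 1:+→1 2:+→2 2:+→3 … peak 3.

3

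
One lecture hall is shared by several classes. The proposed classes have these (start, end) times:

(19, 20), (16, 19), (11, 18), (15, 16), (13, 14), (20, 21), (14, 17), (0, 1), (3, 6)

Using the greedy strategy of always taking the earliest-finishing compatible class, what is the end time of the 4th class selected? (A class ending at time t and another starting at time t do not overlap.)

Sorted by end: (0,1)  (3,6)  (13,14)  (15,16)  (14,17)  (11,18)  (16,19)  (19,20)  (20,21)
take (0,1); take (3,6); take (13,14); take (15,16); take (16,19); take (19,20); take (20,21).
Selected: (0,1) (3,6) (13,14) (15,16) (16,19) (19,20) (20,21)

16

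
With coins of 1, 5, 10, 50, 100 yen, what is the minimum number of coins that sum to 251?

4

Greedy: take as many of the largest coin as possible, then repeat with the remainder.
251 = 2×100 + 1×50 + 1×1
Total coins = 2 + 1 + 1 = 4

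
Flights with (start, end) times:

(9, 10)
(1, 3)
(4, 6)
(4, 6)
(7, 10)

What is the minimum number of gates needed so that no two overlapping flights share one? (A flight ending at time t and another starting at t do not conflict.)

2

Count concurrent intervals with a sweep; the peak is the room count.
starts: [1, 4, 4, 7, 9]
ends:   [3, 6, 6, 10, 10]
s1→1 e3→0 s4→1 s4→2  — peak 2.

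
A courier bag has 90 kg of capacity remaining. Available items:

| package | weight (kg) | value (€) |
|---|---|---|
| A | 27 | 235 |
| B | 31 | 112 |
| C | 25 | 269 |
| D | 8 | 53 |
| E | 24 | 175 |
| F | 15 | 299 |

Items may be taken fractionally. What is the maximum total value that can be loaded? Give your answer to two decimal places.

970.71

Order: F (299/15=19.93) > C (269/25=10.76) > A (235/27=8.70) > E (175/24=7.29) > D (53/8=6.62) > B (112/31=3.61)
Fill: take F (15 @ 299) → take C (25 @ 269) → take A (27 @ 235) → take 23/24 of E → 167.71; 90/90 used.
Total value = 970.71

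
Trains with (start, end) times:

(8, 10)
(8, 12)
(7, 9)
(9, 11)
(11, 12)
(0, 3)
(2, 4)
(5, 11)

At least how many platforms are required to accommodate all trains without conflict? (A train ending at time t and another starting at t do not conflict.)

Events (time:±→running): 0:+→1 2:+→2 3:-→1 4:-→0 5:+→1 7:+→2 8:+→3 8:+→4 … peak 4.

4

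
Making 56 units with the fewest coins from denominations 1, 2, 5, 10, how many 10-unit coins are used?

5

Greedy: take as many of the largest coin as possible, then repeat with the remainder.
56 = 5×10 + 1×5 + 1×1
Count of 10: 5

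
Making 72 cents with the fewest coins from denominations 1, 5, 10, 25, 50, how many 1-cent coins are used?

2

72 = 1×50 + 2×10 + 2×1
Count of 1: 2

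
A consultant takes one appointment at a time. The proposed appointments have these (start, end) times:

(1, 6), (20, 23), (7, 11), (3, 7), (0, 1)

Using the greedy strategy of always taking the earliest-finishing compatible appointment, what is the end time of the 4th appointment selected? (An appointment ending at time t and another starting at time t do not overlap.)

23

Greedy by earliest finish: after sorting by end time, pick each interval compatible with the last pick.
Sorted by end: (0,1)  (1,6)  (3,7)  (7,11)  (20,23)
take (0,1); take (1,6); take (7,11); take (20,23).
Selected: (0,1) (1,6) (7,11) (20,23)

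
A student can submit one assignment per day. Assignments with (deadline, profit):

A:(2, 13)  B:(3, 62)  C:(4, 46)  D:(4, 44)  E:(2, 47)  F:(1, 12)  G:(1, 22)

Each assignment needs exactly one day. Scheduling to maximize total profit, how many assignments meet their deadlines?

Sort by profit descending; place each in the latest free slot ≤ its deadline.
By profit: B(d3,62), E(d2,47), C(d4,46), D(d4,44), G(d1,22), A(d2,13), F(d1,12)
B→slot 3; E→slot 2; C→slot 4; D→slot 1; G skipped; A skipped; F skipped.
4 of 7 scheduled.

4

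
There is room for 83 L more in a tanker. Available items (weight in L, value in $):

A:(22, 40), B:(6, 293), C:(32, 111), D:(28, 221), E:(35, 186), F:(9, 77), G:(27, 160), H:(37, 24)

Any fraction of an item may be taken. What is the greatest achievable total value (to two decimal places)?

Greedy by value/weight ratio, highest first.
Ratios (sorted): B 48.83, F 8.56, D 7.89, G 5.93, E 5.31, C 3.47, A 1.82, H 0.65
take B (6 @ 293); take F (9 @ 77); take D (28 @ 221); take G (27 @ 160); take 13/35 of E → 69.09. Capacity used 83/83.
Total value = 820.09

820.09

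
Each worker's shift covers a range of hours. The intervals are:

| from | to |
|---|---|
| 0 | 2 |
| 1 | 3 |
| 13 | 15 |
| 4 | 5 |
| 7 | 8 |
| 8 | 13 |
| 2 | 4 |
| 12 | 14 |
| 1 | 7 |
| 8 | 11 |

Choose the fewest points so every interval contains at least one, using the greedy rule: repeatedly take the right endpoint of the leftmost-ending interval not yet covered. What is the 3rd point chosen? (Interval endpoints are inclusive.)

8

Sort by right endpoint; whenever an interval is uncovered, place a point at its right end.
By right end: [0,2]  [1,3]  [2,4]  [4,5]  [1,7]  [7,8]  [8,11]  [8,13]  [12,14]  [13,15]
[0,2] uncovered → point at 2; [4,5] uncovered → point at 5; [7,8] uncovered → point at 8; [12,14] uncovered → point at 14.
Points: 2, 5, 8, 14 (4 total).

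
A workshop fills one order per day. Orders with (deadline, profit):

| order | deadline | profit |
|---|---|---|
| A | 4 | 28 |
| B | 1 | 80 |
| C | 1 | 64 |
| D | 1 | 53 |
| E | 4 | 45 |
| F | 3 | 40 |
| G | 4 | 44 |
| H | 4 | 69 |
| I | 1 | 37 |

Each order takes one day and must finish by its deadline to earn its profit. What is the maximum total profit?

238

By profit: B(d1,80), H(d4,69), C(d1,64), D(d1,53), E(d4,45), G(d4,44), F(d3,40), I(d1,37), A(d4,28)
B→slot 1; H→slot 4; C skipped; D skipped; E→slot 3; G→slot 2; F skipped; I skipped; A skipped.
Profit = 80 + 44 + 45 + 69 = 238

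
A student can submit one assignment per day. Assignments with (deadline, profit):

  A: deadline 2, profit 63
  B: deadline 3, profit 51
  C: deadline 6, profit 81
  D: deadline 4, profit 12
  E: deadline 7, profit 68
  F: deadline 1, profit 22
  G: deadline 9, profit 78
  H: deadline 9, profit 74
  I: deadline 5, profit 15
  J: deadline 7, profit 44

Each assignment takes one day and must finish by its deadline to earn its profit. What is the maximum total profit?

496

Sort by profit descending; place each in the latest free slot ≤ its deadline.
By profit: C(d6,81), G(d9,78), H(d9,74), E(d7,68), A(d2,63), B(d3,51), J(d7,44), F(d1,22), I(d5,15), D(d4,12)
C→slot 6; G→slot 9; H→slot 8; E→slot 7; A→slot 2; B→slot 3; J→slot 5; F→slot 1; I→slot 4; D skipped.
Profit = 22 + 63 + 51 + 15 + 44 + 81 + 68 + 74 + 78 = 496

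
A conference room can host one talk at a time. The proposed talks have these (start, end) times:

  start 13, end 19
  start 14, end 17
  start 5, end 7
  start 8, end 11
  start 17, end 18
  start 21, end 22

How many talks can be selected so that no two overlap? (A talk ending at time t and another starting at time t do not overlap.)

5

Sort by end time and greedily take each interval whose start is ≥ the last chosen end.
By end time: (5,7), (8,11), (14,17), (17,18), (13,19), (21,22).
Pick (5,7); next start ≥ 7 → (8,11); next start ≥ 11 → (14,17); next start ≥ 17 → (17,18); next start ≥ 18 → (21,22).
Selected 5 talks.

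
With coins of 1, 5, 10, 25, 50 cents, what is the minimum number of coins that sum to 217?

8

217 − 4×50→17 − 1×10→7 − 1×5→2 − 2×1→0
Total coins = 4 + 1 + 1 + 2 = 8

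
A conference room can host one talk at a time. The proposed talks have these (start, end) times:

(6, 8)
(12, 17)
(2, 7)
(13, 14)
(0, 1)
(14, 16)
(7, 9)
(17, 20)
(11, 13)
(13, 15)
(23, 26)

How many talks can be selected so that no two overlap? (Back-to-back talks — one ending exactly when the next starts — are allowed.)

Sort by end time and greedily take each interval whose start is ≥ the last chosen end.
By end time: (0,1), (2,7), (6,8), (7,9), (11,13), (13,14), (13,15), (14,16), (12,17), (17,20), (23,26).
Pick (0,1); next start ≥ 1 → (2,7); next start ≥ 7 → (7,9); next start ≥ 9 → (11,13); next start ≥ 13 → (13,14); next start ≥ 14 → (14,16); next start ≥ 16 → (17,20); next start ≥ 20 → (23,26).
Selected 8 talks.

8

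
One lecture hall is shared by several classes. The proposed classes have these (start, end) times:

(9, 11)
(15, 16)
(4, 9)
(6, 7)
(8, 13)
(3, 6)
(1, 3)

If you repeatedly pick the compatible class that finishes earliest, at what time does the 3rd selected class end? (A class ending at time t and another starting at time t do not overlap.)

7

Order by finish time; keep every interval that doesn't clash with the previous kept one.
Sorted by end: (1,3)  (3,6)  (6,7)  (4,9)  (9,11)  (8,13)  (15,16)
take (1,3); take (3,6); take (6,7); skip (4,9); take (9,11); take (15,16).
Selected: (1,3) (3,6) (6,7) (9,11) (15,16)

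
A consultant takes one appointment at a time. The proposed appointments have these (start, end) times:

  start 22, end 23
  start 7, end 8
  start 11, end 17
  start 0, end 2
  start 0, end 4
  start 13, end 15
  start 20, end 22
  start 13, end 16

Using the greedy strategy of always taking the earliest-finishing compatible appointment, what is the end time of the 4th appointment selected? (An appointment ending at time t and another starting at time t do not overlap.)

Order by finish time; keep every interval that doesn't clash with the previous kept one.
By end time: (0,2), (0,4), (7,8), (13,15), (13,16), (11,17), (20,22), (22,23).
Pick (0,2); next start ≥ 2 → (7,8); next start ≥ 8 → (13,15); next start ≥ 15 → (20,22); next start ≥ 22 → (22,23).
Selected: (0,2) (7,8) (13,15) (20,22) (22,23)

22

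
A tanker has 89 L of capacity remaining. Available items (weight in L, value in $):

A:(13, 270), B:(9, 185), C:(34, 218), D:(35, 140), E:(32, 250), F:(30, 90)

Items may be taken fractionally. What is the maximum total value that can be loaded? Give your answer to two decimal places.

927.00

Greedy by value/weight ratio, highest first.
Order: A (270/13=20.77) > B (185/9=20.56) > E (250/32=7.81) > C (218/34=6.41) > D (140/35=4.00) > F (90/30=3.00)
Fill: take A (13 @ 270) → take B (9 @ 185) → take E (32 @ 250) → take C (34 @ 218) → take 1/35 of D → 4.00; 89/89 used.
Total value = 927.00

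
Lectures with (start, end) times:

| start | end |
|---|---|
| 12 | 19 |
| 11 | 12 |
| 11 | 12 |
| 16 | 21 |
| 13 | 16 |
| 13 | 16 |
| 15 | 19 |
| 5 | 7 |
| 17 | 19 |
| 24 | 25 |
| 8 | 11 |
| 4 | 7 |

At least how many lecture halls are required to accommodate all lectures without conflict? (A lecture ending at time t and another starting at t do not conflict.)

4

The answer is the maximum number of intervals overlapping at any instant.
starts: [4, 5, 8, 11, 11, 12, 13, 13, 15, 16, 17, 24]
ends:   [7, 7, 11, 12, 12, 16, 16, 19, 19, 19, 21, 25]
s4→1 s5→2 e7→1 e7→0 s8→1 e11→0 s11→1 s11→2 e12→1 e12→0 s12→1 s13→2 s13→3 s15→4  — peak 4.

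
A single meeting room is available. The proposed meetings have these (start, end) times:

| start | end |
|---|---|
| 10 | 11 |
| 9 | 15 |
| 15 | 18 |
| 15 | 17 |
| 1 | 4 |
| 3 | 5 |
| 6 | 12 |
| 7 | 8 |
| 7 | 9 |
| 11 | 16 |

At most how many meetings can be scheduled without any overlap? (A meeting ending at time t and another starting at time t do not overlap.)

4

By end time: (1,4), (3,5), (7,8), (7,9), (10,11), (6,12), (9,15), (11,16), (15,17), (15,18).
Pick (1,4); next start ≥ 4 → (7,8); next start ≥ 8 → (10,11); next start ≥ 11 → (11,16).
Selected 4 meetings.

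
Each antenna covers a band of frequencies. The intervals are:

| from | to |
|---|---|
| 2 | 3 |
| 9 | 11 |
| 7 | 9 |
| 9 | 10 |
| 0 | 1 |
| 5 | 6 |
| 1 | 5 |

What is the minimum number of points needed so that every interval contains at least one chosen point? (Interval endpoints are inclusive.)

Sort by right endpoint; whenever an interval is uncovered, place a point at its right end.
By right end: [0,1]  [2,3]  [1,5]  [5,6]  [7,9]  [9,10]  [9,11]
[0,1] uncovered → point at 1; [2,3] uncovered → point at 3; [5,6] uncovered → point at 6; [7,9] uncovered → point at 9.
Points: 1, 3, 6, 9 (4 total).

4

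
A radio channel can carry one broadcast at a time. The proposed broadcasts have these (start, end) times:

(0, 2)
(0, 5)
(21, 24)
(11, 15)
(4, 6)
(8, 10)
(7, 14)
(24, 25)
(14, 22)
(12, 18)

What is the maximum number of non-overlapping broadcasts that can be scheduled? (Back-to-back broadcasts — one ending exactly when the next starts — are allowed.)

6

Sorted by end: (0,2)  (0,5)  (4,6)  (8,10)  (7,14)  (11,15)  (12,18)  (14,22)  (21,24)  (24,25)
take (0,2); take (4,6); take (8,10); skip (7,14); take (11,15); skip (12,18); take (21,24); take (24,25).
Selected 6 broadcasts.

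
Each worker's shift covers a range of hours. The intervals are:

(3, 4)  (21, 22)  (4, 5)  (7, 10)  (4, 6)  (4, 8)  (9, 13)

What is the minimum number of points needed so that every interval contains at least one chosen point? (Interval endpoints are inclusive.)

3

Sort by right endpoint; whenever an interval is uncovered, place a point at its right end.
Sorted: [3,4] [4,5] [4,6] [4,8] [7,10] [9,13] [21,22]
{[3,4],[4,5],[4,6],[4,8]} hit by 4; {[7,10],[9,13]} hit by 10; {[21,22]} hit by 22.
Points: 4, 10, 22 (3 total).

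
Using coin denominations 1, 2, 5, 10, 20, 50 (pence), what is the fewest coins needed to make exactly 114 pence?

Greedy: take as many of the largest coin as possible, then repeat with the remainder.
114 − 2×50→14 − 1×10→4 − 2×2→0
Total coins = 2 + 1 + 2 = 5

5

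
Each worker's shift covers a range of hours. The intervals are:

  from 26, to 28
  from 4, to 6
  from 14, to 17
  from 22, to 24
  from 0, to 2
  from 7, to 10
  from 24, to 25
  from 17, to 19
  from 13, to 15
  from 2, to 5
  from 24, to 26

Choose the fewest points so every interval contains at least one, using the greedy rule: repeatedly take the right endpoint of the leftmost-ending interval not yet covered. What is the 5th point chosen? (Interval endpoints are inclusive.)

19

By right end: [0,2]  [2,5]  [4,6]  [7,10]  [13,15]  [14,17]  [17,19]  [22,24]  [24,25]  [24,26]  [26,28]
[0,2] uncovered → point at 2; [4,6] uncovered → point at 6; [7,10] uncovered → point at 10; [13,15] uncovered → point at 15; [17,19] uncovered → point at 19; [22,24] uncovered → point at 24; [26,28] uncovered → point at 28.
Points: 2, 6, 10, 15, 19, 24, 28 (7 total).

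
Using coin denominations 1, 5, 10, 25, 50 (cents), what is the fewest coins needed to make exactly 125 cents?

3

Greedy: take as many of the largest coin as possible, then repeat with the remainder.
125 = 2×50 + 1×25
Total coins = 2 + 1 = 3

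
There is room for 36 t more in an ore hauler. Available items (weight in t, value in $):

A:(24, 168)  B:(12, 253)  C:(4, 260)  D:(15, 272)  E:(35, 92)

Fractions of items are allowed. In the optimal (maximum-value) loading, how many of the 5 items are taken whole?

3

Order: C (260/4=65.00) > B (253/12=21.08) > D (272/15=18.13) > A (168/24=7.00) > E (92/35=2.63)
Fill: take C (4 @ 260) → take B (12 @ 253) → take D (15 @ 272) → take 5/24 of A → 35.00; 36/36 used.
3 item(s) taken whole; one partial (take 5/24 of A).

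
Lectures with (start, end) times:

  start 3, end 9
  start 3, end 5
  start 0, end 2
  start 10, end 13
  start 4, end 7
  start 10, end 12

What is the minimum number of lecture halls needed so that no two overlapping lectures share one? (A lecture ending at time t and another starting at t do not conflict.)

3

Count concurrent intervals with a sweep; the peak is the room count.
starts: [0, 3, 3, 4, 10, 10]
ends:   [2, 5, 7, 9, 12, 13]
s0→1 e2→0 s3→1 s3→2 s4→3  — peak 3.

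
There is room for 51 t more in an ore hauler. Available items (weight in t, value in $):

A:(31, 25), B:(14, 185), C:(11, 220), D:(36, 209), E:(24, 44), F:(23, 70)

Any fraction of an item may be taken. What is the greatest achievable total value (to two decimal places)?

555.94

Ratios (sorted): C 20.00, B 13.21, D 5.81, F 3.04, E 1.83, A 0.81
take C (11 @ 220); take B (14 @ 185); take 26/36 of D → 150.94. Capacity used 51/51.
Total value = 555.94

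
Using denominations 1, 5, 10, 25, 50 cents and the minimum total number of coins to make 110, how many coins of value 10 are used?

1

Greedy: take as many of the largest coin as possible, then repeat with the remainder.
110 = 2×50 + 1×10
Count of 10: 1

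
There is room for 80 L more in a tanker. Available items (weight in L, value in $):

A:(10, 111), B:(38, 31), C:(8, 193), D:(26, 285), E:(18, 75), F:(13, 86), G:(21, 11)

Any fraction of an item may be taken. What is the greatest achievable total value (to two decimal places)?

Sort by value per unit weight and fill in that order.
Ratios (sorted): C 24.12, A 11.10, D 10.96, F 6.62, E 4.17, B 0.82, G 0.52
take C (8 @ 193); take A (10 @ 111); take D (26 @ 285); take F (13 @ 86); take E (18 @ 75); take 5/38 of B → 4.08. Capacity used 80/80.
Total value = 754.08

754.08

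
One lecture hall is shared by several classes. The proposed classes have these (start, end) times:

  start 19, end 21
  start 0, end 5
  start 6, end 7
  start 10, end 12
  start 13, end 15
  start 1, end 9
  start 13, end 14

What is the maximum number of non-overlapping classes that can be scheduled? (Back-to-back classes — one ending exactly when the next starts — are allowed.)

Sort by end time and greedily take each interval whose start is ≥ the last chosen end.
By end time: (0,5), (6,7), (1,9), (10,12), (13,14), (13,15), (19,21).
Pick (0,5); next start ≥ 5 → (6,7); next start ≥ 7 → (10,12); next start ≥ 12 → (13,14); next start ≥ 14 → (19,21).
Selected 5 classes.

5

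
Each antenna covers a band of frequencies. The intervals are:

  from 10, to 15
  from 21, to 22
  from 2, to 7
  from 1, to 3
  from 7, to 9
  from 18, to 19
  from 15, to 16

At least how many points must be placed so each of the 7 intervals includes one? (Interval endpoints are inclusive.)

5

Process intervals by earliest right end; each time one isn't hit yet, stab at its right endpoint.
By right end: [1,3]  [2,7]  [7,9]  [10,15]  [15,16]  [18,19]  [21,22]
[1,3] uncovered → point at 3; [7,9] uncovered → point at 9; [10,15] uncovered → point at 15; [18,19] uncovered → point at 19; [21,22] uncovered → point at 22.
Points: 3, 9, 15, 19, 22 (5 total).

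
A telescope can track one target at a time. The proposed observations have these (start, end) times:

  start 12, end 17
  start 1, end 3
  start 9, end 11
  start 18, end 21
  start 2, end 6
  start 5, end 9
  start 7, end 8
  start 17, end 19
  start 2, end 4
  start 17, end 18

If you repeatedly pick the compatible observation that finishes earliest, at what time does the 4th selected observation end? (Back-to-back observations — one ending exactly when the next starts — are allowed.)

17

Sorted by end: (1,3)  (2,4)  (2,6)  (7,8)  (5,9)  (9,11)  (12,17)  (17,18)  (17,19)  (18,21)
take (1,3); take (7,8); take (9,11); take (12,17); take (17,18); take (18,21).
Selected: (1,3) (7,8) (9,11) (12,17) (17,18) (18,21)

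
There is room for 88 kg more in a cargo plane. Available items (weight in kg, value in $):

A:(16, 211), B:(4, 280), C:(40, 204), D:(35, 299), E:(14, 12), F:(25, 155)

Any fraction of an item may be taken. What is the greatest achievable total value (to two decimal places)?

985.80

Greedy by value/weight ratio, highest first.
Order: B (280/4=70.00) > A (211/16=13.19) > D (299/35=8.54) > F (155/25=6.20) > C (204/40=5.10) > E (12/14=0.86)
Fill: take B (4 @ 280) → take A (16 @ 211) → take D (35 @ 299) → take F (25 @ 155) → take 8/40 of C → 40.80; 88/88 used.
Total value = 985.80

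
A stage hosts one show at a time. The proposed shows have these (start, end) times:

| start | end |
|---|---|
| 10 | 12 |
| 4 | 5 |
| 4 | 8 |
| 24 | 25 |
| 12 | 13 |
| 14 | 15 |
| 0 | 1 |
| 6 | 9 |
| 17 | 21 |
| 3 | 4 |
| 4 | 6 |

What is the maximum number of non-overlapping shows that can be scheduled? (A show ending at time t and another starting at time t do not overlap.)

9

Sorted by end: (0,1)  (3,4)  (4,5)  (4,6)  (4,8)  (6,9)  (10,12)  (12,13)  (14,15)  (17,21)  (24,25)
take (0,1); take (3,4); take (4,5); take (6,9); take (10,12); take (12,13); take (14,15); take (17,21); take (24,25).
Selected 9 shows.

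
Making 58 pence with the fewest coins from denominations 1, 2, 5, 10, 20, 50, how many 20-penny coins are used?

58 = 1×50 + 1×5 + 1×2 + 1×1
Count of 20: 0

0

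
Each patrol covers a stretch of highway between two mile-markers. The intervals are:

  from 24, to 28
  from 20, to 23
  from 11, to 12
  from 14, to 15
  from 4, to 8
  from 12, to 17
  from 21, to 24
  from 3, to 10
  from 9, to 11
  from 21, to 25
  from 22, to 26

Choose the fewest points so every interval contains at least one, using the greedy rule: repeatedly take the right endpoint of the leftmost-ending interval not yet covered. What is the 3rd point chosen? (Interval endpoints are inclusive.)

15

By right end: [4,8]  [3,10]  [9,11]  [11,12]  [14,15]  [12,17]  [20,23]  [21,24]  [21,25]  [22,26]  [24,28]
[4,8] uncovered → point at 8; [9,11] uncovered → point at 11; [14,15] uncovered → point at 15; [20,23] uncovered → point at 23; [24,28] uncovered → point at 28.
Points: 8, 11, 15, 23, 28 (5 total).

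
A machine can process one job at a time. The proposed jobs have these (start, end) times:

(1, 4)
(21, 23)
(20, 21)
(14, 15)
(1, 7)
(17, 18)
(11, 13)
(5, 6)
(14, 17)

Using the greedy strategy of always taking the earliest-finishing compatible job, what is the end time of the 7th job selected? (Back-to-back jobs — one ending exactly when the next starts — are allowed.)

Greedy by earliest finish: after sorting by end time, pick each interval compatible with the last pick.
By end time: (1,4), (5,6), (1,7), (11,13), (14,15), (14,17), (17,18), (20,21), (21,23).
Pick (1,4); next start ≥ 4 → (5,6); next start ≥ 6 → (11,13); next start ≥ 13 → (14,15); next start ≥ 15 → (17,18); next start ≥ 18 → (20,21); next start ≥ 21 → (21,23).
Selected: (1,4) (5,6) (11,13) (14,15) (17,18) (20,21) (21,23)

23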